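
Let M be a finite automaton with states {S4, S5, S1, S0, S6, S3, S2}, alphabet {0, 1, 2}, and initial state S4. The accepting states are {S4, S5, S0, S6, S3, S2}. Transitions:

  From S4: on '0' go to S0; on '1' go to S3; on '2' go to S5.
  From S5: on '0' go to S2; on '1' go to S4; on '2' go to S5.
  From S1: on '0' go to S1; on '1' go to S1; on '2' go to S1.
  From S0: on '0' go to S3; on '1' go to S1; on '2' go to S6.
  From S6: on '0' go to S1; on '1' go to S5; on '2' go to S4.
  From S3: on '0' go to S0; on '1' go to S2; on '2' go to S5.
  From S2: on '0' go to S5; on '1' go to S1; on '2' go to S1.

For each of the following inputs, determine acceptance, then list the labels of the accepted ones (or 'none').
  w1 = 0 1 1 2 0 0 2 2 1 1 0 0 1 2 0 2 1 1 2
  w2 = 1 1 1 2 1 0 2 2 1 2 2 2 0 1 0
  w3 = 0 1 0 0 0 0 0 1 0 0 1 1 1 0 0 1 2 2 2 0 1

w1: Trace: S4 -0-> S0 -1-> S1 -1-> S1 -2-> S1 -0-> S1 -0-> S1 -2-> S1 -2-> S1 -1-> S1 -1-> S1 -0-> S1 -0-> S1 -1-> S1 -2-> S1 -0-> S1 -2-> S1 -1-> S1 -1-> S1 -2-> S1  → end S1, rejected
w2: Trace: S4 -1-> S3 -1-> S2 -1-> S1 -2-> S1 -1-> S1 -0-> S1 -2-> S1 -2-> S1 -1-> S1 -2-> S1 -2-> S1 -2-> S1 -0-> S1 -1-> S1 -0-> S1  → end S1, rejected
w3: Trace: S4 -0-> S0 -1-> S1 -0-> S1 -0-> S1 -0-> S1 -0-> S1 -0-> S1 -1-> S1 -0-> S1 -0-> S1 -1-> S1 -1-> S1 -1-> S1 -0-> S1 -0-> S1 -1-> S1 -2-> S1 -2-> S1 -2-> S1 -0-> S1 -1-> S1  → end S1, rejected

none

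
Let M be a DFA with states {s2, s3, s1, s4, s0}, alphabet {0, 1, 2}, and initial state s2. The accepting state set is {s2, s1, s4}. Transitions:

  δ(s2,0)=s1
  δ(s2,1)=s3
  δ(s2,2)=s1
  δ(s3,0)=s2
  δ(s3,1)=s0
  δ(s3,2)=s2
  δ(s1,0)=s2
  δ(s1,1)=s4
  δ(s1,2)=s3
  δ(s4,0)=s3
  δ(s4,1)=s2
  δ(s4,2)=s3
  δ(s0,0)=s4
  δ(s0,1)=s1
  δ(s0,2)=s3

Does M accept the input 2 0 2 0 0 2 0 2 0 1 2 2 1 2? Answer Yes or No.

No

Trace: s2 -2-> s1 -0-> s2 -2-> s1 -0-> s2 -0-> s1 -2-> s3 -0-> s2 -2-> s1 -0-> s2 -1-> s3 -2-> s2 -2-> s1 -1-> s4 -2-> s3
End state s3 is not accepting.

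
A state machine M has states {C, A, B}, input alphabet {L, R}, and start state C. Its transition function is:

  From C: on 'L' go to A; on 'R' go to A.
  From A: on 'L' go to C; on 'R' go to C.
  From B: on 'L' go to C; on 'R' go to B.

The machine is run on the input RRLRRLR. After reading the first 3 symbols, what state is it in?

A

Trace: C -R-> A -R-> C -L-> A
After 3 symbols: A.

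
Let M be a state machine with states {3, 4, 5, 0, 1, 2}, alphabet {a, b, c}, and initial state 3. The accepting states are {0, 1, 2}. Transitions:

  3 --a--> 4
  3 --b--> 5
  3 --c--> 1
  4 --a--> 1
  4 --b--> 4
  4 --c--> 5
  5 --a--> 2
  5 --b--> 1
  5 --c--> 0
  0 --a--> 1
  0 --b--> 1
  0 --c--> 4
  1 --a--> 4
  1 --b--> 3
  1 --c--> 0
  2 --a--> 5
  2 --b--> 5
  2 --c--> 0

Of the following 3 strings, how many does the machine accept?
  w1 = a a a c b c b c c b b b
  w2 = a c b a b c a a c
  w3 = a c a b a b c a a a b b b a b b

w1: Trace: 3 -a-> 4 -a-> 1 -a-> 4 -c-> 5 -b-> 1 -c-> 0 -b-> 1 -c-> 0 -c-> 4 -b-> 4 -b-> 4 -b-> 4  → end 4, rejected
w2: Trace: 3 -a-> 4 -c-> 5 -b-> 1 -a-> 4 -b-> 4 -c-> 5 -a-> 2 -a-> 5 -c-> 0  → end 0, accepted
w3: Trace: 3 -a-> 4 -c-> 5 -a-> 2 -b-> 5 -a-> 2 -b-> 5 -c-> 0 -a-> 1 -a-> 4 -a-> 1 -b-> 3 -b-> 5 -b-> 1 -a-> 4 -b-> 4 -b-> 4  → end 4, rejected

1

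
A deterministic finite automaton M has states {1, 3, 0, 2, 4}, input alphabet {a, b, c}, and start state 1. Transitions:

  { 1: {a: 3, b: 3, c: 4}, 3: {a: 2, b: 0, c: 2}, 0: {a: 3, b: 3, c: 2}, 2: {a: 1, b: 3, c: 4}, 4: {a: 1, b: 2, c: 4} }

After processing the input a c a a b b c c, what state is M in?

4

start at 1
read 'a': 1 → 3
read 'c': 3 → 2
read 'a': 2 → 1
read 'a': 1 → 3
read 'b': 3 → 0
read 'b': 0 → 3
read 'c': 3 → 2
read 'c': 2 → 4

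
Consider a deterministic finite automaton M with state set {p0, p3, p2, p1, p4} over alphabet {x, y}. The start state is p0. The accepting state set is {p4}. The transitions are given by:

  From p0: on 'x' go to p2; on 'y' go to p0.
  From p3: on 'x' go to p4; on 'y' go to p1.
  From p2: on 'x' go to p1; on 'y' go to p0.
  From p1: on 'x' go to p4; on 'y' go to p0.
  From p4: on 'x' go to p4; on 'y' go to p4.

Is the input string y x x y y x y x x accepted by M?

p0 → p0 → p2 → p1 → p0 → p0 → p2 → p0 → p2 → p1
End state p1 is not accepting.

No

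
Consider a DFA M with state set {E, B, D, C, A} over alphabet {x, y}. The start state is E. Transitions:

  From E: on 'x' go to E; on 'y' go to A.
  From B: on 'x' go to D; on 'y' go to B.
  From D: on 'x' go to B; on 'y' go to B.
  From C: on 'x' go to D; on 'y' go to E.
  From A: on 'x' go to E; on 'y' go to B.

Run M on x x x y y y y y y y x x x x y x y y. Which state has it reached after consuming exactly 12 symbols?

B

Trace: E -x-> E -x-> E -x-> E -y-> A -y-> B -y-> B -y-> B -y-> B -y-> B -y-> B -x-> D -x-> B
After 12 symbols: B.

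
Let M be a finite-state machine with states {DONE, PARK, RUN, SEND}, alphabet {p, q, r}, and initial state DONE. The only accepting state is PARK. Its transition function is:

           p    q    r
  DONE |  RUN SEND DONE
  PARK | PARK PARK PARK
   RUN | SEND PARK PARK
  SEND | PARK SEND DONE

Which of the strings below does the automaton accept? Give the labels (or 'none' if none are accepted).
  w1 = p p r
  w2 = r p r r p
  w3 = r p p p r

w2, w3

w1:
  start at DONE
  read 'p': DONE → RUN
  read 'p': RUN → SEND
  read 'r': SEND → DONE
  end DONE, rejected
w2:
  start at DONE
  read 'r': DONE → DONE
  read 'p': DONE → RUN
  read 'r': RUN → PARK
  read 'r': PARK → PARK
  read 'p': PARK → PARK
  end PARK, accepted
w3:
  start at DONE
  read 'r': DONE → DONE
  read 'p': DONE → RUN
  read 'p': RUN → SEND
  read 'p': SEND → PARK
  read 'r': PARK → PARK
  end PARK, accepted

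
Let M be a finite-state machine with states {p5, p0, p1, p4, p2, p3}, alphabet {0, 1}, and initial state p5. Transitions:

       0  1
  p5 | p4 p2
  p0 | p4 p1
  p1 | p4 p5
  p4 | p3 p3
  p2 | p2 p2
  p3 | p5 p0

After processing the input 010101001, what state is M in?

start at p5
read '0': p5 → p4
read '1': p4 → p3
read '0': p3 → p5
read '1': p5 → p2
read '0': p2 → p2
read '1': p2 → p2
read '0': p2 → p2
read '0': p2 → p2
read '1': p2 → p2

p2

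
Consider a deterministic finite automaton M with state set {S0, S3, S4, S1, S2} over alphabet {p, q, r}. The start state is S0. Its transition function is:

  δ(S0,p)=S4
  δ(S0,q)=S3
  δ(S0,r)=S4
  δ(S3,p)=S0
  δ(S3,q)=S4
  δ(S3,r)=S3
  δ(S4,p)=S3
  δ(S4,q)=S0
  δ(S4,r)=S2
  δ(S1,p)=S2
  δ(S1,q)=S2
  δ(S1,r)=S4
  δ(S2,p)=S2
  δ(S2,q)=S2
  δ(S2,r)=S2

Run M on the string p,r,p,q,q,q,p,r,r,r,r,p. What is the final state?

S2

S0 → S4 → S2 → S2 → S2 → S2 → S2 → S2 → S2 → S2 → S2 → S2 → S2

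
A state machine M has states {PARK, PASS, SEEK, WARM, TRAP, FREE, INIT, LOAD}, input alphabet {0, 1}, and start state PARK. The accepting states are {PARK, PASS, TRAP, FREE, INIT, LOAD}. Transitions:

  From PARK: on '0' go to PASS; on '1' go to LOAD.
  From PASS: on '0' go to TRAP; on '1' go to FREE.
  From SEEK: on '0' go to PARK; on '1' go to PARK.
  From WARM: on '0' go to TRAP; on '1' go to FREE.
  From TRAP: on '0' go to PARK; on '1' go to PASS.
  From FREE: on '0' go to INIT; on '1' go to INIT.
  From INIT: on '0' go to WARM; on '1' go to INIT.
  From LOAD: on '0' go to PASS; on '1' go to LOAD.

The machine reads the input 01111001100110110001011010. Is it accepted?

Trace: PARK -0-> PASS -1-> FREE -1-> INIT -1-> INIT -1-> INIT -0-> WARM -0-> TRAP -1-> PASS -1-> FREE -0-> INIT -0-> WARM -1-> FREE -1-> INIT -0-> WARM -1-> FREE -1-> INIT -0-> WARM -0-> TRAP -0-> PARK -1-> LOAD -0-> PASS -1-> FREE -1-> INIT -0-> WARM -1-> FREE -0-> INIT
End state INIT is accepting.

Yes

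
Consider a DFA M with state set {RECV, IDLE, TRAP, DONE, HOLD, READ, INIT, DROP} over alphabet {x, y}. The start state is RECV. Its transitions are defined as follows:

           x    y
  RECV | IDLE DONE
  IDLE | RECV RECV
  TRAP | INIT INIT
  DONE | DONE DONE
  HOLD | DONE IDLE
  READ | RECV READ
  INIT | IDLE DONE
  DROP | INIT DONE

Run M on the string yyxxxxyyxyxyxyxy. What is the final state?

DONE

Trace: RECV -y-> DONE -y-> DONE -x-> DONE -x-> DONE -x-> DONE -x-> DONE -y-> DONE -y-> DONE -x-> DONE -y-> DONE -x-> DONE -y-> DONE -x-> DONE -y-> DONE -x-> DONE -y-> DONE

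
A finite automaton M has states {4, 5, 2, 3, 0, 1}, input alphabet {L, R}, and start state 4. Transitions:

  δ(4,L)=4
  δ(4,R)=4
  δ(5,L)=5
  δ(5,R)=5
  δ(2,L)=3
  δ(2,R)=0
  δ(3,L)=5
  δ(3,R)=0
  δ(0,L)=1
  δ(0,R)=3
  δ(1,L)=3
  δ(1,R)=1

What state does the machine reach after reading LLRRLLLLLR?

start at 4
read 'L': 4 → 4
read 'L': 4 → 4
read 'R': 4 → 4
read 'R': 4 → 4
read 'L': 4 → 4
read 'L': 4 → 4
read 'L': 4 → 4
read 'L': 4 → 4
read 'L': 4 → 4
read 'R': 4 → 4

4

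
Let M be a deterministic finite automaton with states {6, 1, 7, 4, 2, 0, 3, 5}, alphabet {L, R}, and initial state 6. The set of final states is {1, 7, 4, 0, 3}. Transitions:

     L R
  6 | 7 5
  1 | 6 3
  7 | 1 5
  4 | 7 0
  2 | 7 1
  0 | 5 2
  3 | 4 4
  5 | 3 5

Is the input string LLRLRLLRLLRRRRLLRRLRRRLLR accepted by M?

Trace: 6 -L-> 7 -L-> 1 -R-> 3 -L-> 4 -R-> 0 -L-> 5 -L-> 3 -R-> 4 -L-> 7 -L-> 1 -R-> 3 -R-> 4 -R-> 0 -R-> 2 -L-> 7 -L-> 1 -R-> 3 -R-> 4 -L-> 7 -R-> 5 -R-> 5 -R-> 5 -L-> 3 -L-> 4 -R-> 0
End state 0 is accepting.

Yes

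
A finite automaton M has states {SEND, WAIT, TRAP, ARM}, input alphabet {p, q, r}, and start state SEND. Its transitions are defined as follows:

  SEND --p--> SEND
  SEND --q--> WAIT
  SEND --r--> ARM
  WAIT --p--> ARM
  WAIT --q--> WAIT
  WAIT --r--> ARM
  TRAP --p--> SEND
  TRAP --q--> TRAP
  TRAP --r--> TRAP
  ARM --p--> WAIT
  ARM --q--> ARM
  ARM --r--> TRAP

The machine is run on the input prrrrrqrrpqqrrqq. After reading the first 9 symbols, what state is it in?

TRAP

start at SEND
read 'p': SEND → SEND
read 'r': SEND → ARM
read 'r': ARM → TRAP
read 'r': TRAP → TRAP
read 'r': TRAP → TRAP
read 'r': TRAP → TRAP
read 'q': TRAP → TRAP
read 'r': TRAP → TRAP
read 'r': TRAP → TRAP
After 9 symbols: TRAP.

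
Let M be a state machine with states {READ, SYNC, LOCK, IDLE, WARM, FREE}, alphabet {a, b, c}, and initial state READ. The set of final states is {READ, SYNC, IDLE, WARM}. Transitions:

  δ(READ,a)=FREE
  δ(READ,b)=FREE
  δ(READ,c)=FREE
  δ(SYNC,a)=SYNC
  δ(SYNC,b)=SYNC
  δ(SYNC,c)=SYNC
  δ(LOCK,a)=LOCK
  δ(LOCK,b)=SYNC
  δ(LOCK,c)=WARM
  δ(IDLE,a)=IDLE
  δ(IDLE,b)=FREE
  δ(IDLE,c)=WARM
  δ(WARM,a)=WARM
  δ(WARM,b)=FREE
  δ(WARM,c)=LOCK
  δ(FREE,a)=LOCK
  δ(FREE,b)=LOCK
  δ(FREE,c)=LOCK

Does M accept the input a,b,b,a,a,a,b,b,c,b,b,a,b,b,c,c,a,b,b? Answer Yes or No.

start at READ
read 'a': READ → FREE
read 'b': FREE → LOCK
read 'b': LOCK → SYNC
read 'a': SYNC → SYNC
read 'a': SYNC → SYNC
read 'a': SYNC → SYNC
read 'b': SYNC → SYNC
read 'b': SYNC → SYNC
read 'c': SYNC → SYNC
read 'b': SYNC → SYNC
read 'b': SYNC → SYNC
read 'a': SYNC → SYNC
read 'b': SYNC → SYNC
read 'b': SYNC → SYNC
read 'c': SYNC → SYNC
read 'c': SYNC → SYNC
read 'a': SYNC → SYNC
read 'b': SYNC → SYNC
read 'b': SYNC → SYNC
End state SYNC is accepting.

Yes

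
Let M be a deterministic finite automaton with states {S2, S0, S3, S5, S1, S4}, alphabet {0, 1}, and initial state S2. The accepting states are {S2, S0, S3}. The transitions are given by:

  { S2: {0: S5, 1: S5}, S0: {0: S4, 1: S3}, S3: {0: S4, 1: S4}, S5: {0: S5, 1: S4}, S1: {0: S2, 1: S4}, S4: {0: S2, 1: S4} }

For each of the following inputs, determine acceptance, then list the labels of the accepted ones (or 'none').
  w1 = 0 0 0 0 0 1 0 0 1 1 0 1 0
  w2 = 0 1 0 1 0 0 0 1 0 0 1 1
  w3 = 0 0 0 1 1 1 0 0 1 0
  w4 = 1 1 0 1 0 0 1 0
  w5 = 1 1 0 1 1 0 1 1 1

w3, w4

w1:
  start at S2
  read '0': S2 → S5
  read '0': S5 → S5
  read '0': S5 → S5
  read '0': S5 → S5
  read '0': S5 → S5
  read '1': S5 → S4
  read '0': S4 → S2
  read '0': S2 → S5
  read '1': S5 → S4
  read '1': S4 → S4
  read '0': S4 → S2
  read '1': S2 → S5
  read '0': S5 → S5
  end S5, rejected
w2:
  start at S2
  read '0': S2 → S5
  read '1': S5 → S4
  read '0': S4 → S2
  read '1': S2 → S5
  read '0': S5 → S5
  read '0': S5 → S5
  read '0': S5 → S5
  read '1': S5 → S4
  read '0': S4 → S2
  read '0': S2 → S5
  read '1': S5 → S4
  read '1': S4 → S4
  end S4, rejected
w3:
  start at S2
  read '0': S2 → S5
  read '0': S5 → S5
  read '0': S5 → S5
  read '1': S5 → S4
  read '1': S4 → S4
  read '1': S4 → S4
  read '0': S4 → S2
  read '0': S2 → S5
  read '1': S5 → S4
  read '0': S4 → S2
  end S2, accepted
w4:
  start at S2
  read '1': S2 → S5
  read '1': S5 → S4
  read '0': S4 → S2
  read '1': S2 → S5
  read '0': S5 → S5
  read '0': S5 → S5
  read '1': S5 → S4
  read '0': S4 → S2
  end S2, accepted
w5:
  start at S2
  read '1': S2 → S5
  read '1': S5 → S4
  read '0': S4 → S2
  read '1': S2 → S5
  read '1': S5 → S4
  read '0': S4 → S2
  read '1': S2 → S5
  read '1': S5 → S4
  read '1': S4 → S4
  end S4, rejected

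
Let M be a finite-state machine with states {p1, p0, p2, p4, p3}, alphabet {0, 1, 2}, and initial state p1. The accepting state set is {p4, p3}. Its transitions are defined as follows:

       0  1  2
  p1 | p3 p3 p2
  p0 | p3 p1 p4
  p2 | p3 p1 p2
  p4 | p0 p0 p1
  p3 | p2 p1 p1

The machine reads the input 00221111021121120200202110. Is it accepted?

Trace: p1 -0-> p3 -0-> p2 -2-> p2 -2-> p2 -1-> p1 -1-> p3 -1-> p1 -1-> p3 -0-> p2 -2-> p2 -1-> p1 -1-> p3 -2-> p1 -1-> p3 -1-> p1 -2-> p2 -0-> p3 -2-> p1 -0-> p3 -0-> p2 -2-> p2 -0-> p3 -2-> p1 -1-> p3 -1-> p1 -0-> p3
End state p3 is accepting.

Yes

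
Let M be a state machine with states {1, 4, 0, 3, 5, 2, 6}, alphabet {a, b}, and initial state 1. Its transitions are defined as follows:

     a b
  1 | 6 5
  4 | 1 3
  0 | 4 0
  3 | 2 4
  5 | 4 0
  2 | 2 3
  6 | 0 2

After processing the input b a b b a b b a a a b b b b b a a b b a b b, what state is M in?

4

1 → 5 → 4 → 3 → 4 → 1 → 5 → 0 → 4 → 1 → 6 → 2 → 3 → 4 → 3 → 4 → 1 → 6 → 2 → 3 → 2 → 3 → 4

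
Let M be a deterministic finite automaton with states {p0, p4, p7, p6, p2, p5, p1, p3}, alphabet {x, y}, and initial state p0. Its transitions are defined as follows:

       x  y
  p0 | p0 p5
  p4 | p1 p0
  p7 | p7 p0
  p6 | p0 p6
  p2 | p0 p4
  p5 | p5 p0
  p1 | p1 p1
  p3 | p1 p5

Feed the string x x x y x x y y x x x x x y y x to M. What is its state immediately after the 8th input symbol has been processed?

p5

Trace: p0 -x-> p0 -x-> p0 -x-> p0 -y-> p5 -x-> p5 -x-> p5 -y-> p0 -y-> p5
After 8 symbols: p5.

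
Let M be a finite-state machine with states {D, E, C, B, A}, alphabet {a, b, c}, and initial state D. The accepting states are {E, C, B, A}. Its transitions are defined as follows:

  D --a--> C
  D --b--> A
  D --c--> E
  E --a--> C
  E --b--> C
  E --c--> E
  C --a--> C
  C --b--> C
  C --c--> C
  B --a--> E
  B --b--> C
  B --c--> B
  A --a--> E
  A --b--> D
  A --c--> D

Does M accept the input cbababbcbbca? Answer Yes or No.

D → E → C → C → C → C → C → C → C → C → C → C → C
End state C is accepting.

Yes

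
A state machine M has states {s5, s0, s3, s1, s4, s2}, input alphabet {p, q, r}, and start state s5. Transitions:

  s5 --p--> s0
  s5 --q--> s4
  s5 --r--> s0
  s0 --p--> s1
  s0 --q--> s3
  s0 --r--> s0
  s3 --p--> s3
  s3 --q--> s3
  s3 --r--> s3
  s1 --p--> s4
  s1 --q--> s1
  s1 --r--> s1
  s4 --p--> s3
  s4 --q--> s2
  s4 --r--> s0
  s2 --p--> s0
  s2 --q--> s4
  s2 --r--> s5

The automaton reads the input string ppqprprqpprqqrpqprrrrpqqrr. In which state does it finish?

Trace: s5 -p-> s0 -p-> s1 -q-> s1 -p-> s4 -r-> s0 -p-> s1 -r-> s1 -q-> s1 -p-> s4 -p-> s3 -r-> s3 -q-> s3 -q-> s3 -r-> s3 -p-> s3 -q-> s3 -p-> s3 -r-> s3 -r-> s3 -r-> s3 -r-> s3 -p-> s3 -q-> s3 -q-> s3 -r-> s3 -r-> s3

s3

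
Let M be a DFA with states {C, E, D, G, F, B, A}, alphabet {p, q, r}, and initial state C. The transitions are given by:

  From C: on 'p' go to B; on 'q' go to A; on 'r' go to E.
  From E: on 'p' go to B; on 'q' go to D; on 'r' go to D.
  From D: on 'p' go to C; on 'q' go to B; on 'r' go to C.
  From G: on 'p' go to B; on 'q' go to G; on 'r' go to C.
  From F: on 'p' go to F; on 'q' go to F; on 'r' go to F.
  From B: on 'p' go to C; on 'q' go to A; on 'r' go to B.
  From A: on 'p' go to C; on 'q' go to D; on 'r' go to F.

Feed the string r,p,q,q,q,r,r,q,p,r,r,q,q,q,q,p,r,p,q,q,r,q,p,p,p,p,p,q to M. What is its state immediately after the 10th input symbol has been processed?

E

C → E → B → A → D → B → B → B → A → C → E
After 10 symbols: E.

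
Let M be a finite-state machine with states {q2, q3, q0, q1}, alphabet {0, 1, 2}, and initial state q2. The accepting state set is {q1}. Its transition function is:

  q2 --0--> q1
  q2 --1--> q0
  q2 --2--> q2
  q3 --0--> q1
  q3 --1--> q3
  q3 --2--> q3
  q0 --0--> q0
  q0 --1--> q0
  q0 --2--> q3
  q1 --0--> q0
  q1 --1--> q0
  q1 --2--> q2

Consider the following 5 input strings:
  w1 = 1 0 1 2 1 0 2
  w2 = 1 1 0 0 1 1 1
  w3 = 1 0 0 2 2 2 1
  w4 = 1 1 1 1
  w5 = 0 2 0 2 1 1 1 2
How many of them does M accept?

w1:
  start at q2
  read '1': q2 → q0
  read '0': q0 → q0
  read '1': q0 → q0
  read '2': q0 → q3
  read '1': q3 → q3
  read '0': q3 → q1
  read '2': q1 → q2
  end q2, rejected
w2:
  start at q2
  read '1': q2 → q0
  read '1': q0 → q0
  read '0': q0 → q0
  read '0': q0 → q0
  read '1': q0 → q0
  read '1': q0 → q0
  read '1': q0 → q0
  end q0, rejected
w3:
  start at q2
  read '1': q2 → q0
  read '0': q0 → q0
  read '0': q0 → q0
  read '2': q0 → q3
  read '2': q3 → q3
  read '2': q3 → q3
  read '1': q3 → q3
  end q3, rejected
w4:
  start at q2
  read '1': q2 → q0
  read '1': q0 → q0
  read '1': q0 → q0
  read '1': q0 → q0
  end q0, rejected
w5:
  start at q2
  read '0': q2 → q1
  read '2': q1 → q2
  read '0': q2 → q1
  read '2': q1 → q2
  read '1': q2 → q0
  read '1': q0 → q0
  read '1': q0 → q0
  read '2': q0 → q3
  end q3, rejected

0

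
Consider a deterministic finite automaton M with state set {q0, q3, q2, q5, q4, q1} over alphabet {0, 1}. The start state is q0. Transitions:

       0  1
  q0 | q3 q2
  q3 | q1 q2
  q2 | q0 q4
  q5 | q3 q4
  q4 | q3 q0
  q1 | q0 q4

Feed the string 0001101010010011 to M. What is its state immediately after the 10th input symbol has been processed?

start at q0
read '0': q0 → q3
read '0': q3 → q1
read '0': q1 → q0
read '1': q0 → q2
read '1': q2 → q4
read '0': q4 → q3
read '1': q3 → q2
read '0': q2 → q0
read '1': q0 → q2
read '0': q2 → q0
After 10 symbols: q0.

q0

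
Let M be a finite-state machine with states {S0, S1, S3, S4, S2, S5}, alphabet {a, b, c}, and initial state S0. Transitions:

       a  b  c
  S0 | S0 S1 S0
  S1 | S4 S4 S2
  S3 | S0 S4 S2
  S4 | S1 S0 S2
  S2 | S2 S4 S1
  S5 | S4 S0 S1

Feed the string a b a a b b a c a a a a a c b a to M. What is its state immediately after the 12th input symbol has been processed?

S0

S0 → S0 → S1 → S4 → S1 → S4 → S0 → S0 → S0 → S0 → S0 → S0 → S0
After 12 symbols: S0.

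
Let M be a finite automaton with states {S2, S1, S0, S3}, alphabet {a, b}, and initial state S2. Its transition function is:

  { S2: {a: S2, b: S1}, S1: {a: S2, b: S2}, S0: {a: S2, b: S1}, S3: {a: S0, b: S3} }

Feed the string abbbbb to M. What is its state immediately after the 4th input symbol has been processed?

Trace: S2 -a-> S2 -b-> S1 -b-> S2 -b-> S1
After 4 symbols: S1.

S1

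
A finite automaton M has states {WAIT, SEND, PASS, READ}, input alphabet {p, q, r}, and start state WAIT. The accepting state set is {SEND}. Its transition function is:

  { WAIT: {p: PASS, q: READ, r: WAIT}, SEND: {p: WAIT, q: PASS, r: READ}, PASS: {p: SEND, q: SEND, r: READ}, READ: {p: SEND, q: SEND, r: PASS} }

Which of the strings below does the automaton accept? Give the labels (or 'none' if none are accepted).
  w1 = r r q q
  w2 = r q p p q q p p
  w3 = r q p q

w1

w1: WAIT → WAIT → WAIT → READ → SEND  → end SEND, accepted
w2: WAIT → WAIT → READ → SEND → WAIT → READ → SEND → WAIT → PASS  → end PASS, rejected
w3: WAIT → WAIT → READ → SEND → PASS  → end PASS, rejected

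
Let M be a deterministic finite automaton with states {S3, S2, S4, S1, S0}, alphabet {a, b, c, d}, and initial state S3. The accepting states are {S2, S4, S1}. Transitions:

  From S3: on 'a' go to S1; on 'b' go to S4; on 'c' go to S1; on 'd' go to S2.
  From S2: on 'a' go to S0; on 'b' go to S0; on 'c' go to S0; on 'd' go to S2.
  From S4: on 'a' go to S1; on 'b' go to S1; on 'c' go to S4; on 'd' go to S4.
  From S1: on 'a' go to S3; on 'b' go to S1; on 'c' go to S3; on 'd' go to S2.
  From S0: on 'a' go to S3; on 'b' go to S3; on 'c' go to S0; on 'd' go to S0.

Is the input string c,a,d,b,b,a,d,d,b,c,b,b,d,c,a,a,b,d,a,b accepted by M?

Yes

S3 → S1 → S3 → S2 → S0 → S3 → S1 → S2 → S2 → S0 → S0 → S3 → S4 → S4 → S4 → S1 → S3 → S4 → S4 → S1 → S1
End state S1 is accepting.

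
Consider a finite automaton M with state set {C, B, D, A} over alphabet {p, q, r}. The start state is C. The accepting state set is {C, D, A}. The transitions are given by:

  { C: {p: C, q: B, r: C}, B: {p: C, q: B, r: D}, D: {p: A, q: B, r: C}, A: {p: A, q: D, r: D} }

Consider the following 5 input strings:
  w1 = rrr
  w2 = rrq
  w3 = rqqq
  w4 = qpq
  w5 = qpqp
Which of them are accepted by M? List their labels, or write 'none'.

w1, w5

w1: Trace: C -r-> C -r-> C -r-> C  → end C, accepted
w2: Trace: C -r-> C -r-> C -q-> B  → end B, rejected
w3: Trace: C -r-> C -q-> B -q-> B -q-> B  → end B, rejected
w4: Trace: C -q-> B -p-> C -q-> B  → end B, rejected
w5: Trace: C -q-> B -p-> C -q-> B -p-> C  → end C, accepted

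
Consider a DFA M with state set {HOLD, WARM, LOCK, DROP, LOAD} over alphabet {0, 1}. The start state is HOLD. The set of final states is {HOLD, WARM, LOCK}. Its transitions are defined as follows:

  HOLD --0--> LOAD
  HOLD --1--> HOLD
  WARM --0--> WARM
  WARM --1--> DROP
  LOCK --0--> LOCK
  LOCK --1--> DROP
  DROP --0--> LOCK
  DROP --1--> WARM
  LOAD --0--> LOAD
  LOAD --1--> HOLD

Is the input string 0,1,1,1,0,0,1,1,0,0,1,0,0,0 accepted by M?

No

Trace: HOLD -0-> LOAD -1-> HOLD -1-> HOLD -1-> HOLD -0-> LOAD -0-> LOAD -1-> HOLD -1-> HOLD -0-> LOAD -0-> LOAD -1-> HOLD -0-> LOAD -0-> LOAD -0-> LOAD
End state LOAD is not accepting.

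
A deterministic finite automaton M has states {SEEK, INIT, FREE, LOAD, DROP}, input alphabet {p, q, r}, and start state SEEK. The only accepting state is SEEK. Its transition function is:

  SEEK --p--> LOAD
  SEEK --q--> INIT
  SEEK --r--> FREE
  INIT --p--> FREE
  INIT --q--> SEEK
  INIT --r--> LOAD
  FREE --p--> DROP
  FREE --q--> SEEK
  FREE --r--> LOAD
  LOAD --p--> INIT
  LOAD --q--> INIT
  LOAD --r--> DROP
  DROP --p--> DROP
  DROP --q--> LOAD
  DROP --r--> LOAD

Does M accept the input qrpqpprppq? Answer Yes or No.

start at SEEK
read 'q': SEEK → INIT
read 'r': INIT → LOAD
read 'p': LOAD → INIT
read 'q': INIT → SEEK
read 'p': SEEK → LOAD
read 'p': LOAD → INIT
read 'r': INIT → LOAD
read 'p': LOAD → INIT
read 'p': INIT → FREE
read 'q': FREE → SEEK
End state SEEK is accepting.

Yes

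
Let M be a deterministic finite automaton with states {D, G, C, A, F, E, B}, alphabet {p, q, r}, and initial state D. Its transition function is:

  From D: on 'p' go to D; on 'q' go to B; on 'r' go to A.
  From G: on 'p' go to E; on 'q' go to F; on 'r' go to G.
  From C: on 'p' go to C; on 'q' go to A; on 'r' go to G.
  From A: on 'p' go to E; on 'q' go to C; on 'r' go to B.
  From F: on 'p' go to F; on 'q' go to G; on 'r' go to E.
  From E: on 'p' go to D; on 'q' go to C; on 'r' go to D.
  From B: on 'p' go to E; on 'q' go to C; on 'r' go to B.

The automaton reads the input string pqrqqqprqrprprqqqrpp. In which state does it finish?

D

Trace: D -p-> D -q-> B -r-> B -q-> C -q-> A -q-> C -p-> C -r-> G -q-> F -r-> E -p-> D -r-> A -p-> E -r-> D -q-> B -q-> C -q-> A -r-> B -p-> E -p-> D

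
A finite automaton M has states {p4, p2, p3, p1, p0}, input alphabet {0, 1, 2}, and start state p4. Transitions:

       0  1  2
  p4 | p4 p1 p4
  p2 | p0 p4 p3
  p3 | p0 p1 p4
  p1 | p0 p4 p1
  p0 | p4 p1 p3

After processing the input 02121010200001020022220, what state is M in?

Trace: p4 -0-> p4 -2-> p4 -1-> p1 -2-> p1 -1-> p4 -0-> p4 -1-> p1 -0-> p0 -2-> p3 -0-> p0 -0-> p4 -0-> p4 -0-> p4 -1-> p1 -0-> p0 -2-> p3 -0-> p0 -0-> p4 -2-> p4 -2-> p4 -2-> p4 -2-> p4 -0-> p4

p4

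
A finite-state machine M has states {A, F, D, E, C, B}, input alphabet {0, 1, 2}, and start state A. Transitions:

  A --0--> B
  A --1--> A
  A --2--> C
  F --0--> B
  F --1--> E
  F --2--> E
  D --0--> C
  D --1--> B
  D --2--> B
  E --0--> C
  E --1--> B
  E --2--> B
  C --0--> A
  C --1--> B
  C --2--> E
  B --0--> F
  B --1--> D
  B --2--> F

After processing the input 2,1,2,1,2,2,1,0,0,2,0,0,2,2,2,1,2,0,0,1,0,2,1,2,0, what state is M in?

B

A → C → B → F → E → B → F → E → C → A → C → A → B → F → E → B → D → B → F → B → D → C → E → B → F → B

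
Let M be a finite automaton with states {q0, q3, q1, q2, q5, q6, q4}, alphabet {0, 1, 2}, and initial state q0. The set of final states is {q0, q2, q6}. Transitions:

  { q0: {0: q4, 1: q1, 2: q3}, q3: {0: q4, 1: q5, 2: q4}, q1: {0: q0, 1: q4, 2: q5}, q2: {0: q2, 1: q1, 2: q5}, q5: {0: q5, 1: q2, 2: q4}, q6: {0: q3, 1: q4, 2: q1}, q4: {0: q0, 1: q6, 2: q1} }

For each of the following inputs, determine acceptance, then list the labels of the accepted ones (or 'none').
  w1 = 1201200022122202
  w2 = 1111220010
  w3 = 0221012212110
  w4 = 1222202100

w1:
  start at q0
  read '1': q0 → q1
  read '2': q1 → q5
  read '0': q5 → q5
  read '1': q5 → q2
  read '2': q2 → q5
  read '0': q5 → q5
  read '0': q5 → q5
  read '0': q5 → q5
  read '2': q5 → q4
  read '2': q4 → q1
  read '1': q1 → q4
  read '2': q4 → q1
  read '2': q1 → q5
  read '2': q5 → q4
  read '0': q4 → q0
  read '2': q0 → q3
  end q3, rejected
w2:
  start at q0
  read '1': q0 → q1
  read '1': q1 → q4
  read '1': q4 → q6
  read '1': q6 → q4
  read '2': q4 → q1
  read '2': q1 → q5
  read '0': q5 → q5
  read '0': q5 → q5
  read '1': q5 → q2
  read '0': q2 → q2
  end q2, accepted
w3:
  start at q0
  read '0': q0 → q4
  read '2': q4 → q1
  read '2': q1 → q5
  read '1': q5 → q2
  read '0': q2 → q2
  read '1': q2 → q1
  read '2': q1 → q5
  read '2': q5 → q4
  read '1': q4 → q6
  read '2': q6 → q1
  read '1': q1 → q4
  read '1': q4 → q6
  read '0': q6 → q3
  end q3, rejected
w4:
  start at q0
  read '1': q0 → q1
  read '2': q1 → q5
  read '2': q5 → q4
  read '2': q4 → q1
  read '2': q1 → q5
  read '0': q5 → q5
  read '2': q5 → q4
  read '1': q4 → q6
  read '0': q6 → q3
  read '0': q3 → q4
  end q4, rejected

w2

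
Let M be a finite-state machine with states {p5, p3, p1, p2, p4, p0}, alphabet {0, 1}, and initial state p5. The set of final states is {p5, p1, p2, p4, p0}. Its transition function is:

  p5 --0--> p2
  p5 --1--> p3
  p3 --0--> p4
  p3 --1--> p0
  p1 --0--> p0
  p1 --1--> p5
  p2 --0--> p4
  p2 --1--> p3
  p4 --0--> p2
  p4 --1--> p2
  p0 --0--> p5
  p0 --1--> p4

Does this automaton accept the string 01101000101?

Trace: p5 -0-> p2 -1-> p3 -1-> p0 -0-> p5 -1-> p3 -0-> p4 -0-> p2 -0-> p4 -1-> p2 -0-> p4 -1-> p2
End state p2 is accepting.

Yes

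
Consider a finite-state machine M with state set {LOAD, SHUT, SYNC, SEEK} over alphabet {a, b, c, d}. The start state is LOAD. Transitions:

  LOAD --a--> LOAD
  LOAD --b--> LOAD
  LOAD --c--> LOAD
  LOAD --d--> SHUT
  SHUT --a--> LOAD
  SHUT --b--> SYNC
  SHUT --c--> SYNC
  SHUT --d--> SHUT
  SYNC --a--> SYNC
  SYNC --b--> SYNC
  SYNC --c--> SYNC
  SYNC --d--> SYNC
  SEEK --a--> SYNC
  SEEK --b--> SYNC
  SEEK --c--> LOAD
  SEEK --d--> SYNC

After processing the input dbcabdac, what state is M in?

Trace: LOAD -d-> SHUT -b-> SYNC -c-> SYNC -a-> SYNC -b-> SYNC -d-> SYNC -a-> SYNC -c-> SYNC

SYNC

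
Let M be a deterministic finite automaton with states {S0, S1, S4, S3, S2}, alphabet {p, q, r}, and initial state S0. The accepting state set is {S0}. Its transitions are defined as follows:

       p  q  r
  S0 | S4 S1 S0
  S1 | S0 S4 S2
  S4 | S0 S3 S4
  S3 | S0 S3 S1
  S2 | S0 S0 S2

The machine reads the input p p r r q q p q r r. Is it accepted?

No

S0 → S4 → S0 → S0 → S0 → S1 → S4 → S0 → S1 → S2 → S2
End state S2 is not accepting.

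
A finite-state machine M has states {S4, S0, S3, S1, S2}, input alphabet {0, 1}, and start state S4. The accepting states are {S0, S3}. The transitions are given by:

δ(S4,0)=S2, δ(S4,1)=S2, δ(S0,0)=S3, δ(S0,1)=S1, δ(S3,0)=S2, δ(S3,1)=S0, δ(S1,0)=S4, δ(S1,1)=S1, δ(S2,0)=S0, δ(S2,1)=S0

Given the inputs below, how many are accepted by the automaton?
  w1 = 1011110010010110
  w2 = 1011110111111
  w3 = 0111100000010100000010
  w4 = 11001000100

1

w1: S4 → S2 → S0 → S1 → S1 → S1 → S1 → S4 → S2 → S0 → S3 → S2 → S0 → S3 → S0 → S1 → S4  → end S4, rejected
w2: S4 → S2 → S0 → S1 → S1 → S1 → S1 → S4 → S2 → S0 → S1 → S1 → S1 → S1  → end S1, rejected
w3: S4 → S2 → S0 → S1 → S1 → S1 → S4 → S2 → S0 → S3 → S2 → S0 → S1 → S4 → S2 → S0 → S3 → S2 → S0 → S3 → S2 → S0 → S3  → end S3, accepted
w4: S4 → S2 → S0 → S3 → S2 → S0 → S3 → S2 → S0 → S1 → S4 → S2  → end S2, rejected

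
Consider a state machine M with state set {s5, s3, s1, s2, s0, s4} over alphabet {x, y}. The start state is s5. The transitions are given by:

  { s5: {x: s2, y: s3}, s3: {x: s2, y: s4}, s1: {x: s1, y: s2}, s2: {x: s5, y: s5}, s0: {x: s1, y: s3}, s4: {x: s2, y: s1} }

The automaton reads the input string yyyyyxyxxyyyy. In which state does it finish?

start at s5
read 'y': s5 → s3
read 'y': s3 → s4
read 'y': s4 → s1
read 'y': s1 → s2
read 'y': s2 → s5
read 'x': s5 → s2
read 'y': s2 → s5
read 'x': s5 → s2
read 'x': s2 → s5
read 'y': s5 → s3
read 'y': s3 → s4
read 'y': s4 → s1
read 'y': s1 → s2

s2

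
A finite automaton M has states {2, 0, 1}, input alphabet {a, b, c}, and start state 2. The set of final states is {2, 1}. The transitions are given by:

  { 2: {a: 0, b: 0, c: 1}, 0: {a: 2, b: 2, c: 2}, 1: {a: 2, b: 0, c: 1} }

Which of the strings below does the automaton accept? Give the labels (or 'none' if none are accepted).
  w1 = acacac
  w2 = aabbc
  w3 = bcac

w1:
  start at 2
  read 'a': 2 → 0
  read 'c': 0 → 2
  read 'a': 2 → 0
  read 'c': 0 → 2
  read 'a': 2 → 0
  read 'c': 0 → 2
  end 2, accepted
w2:
  start at 2
  read 'a': 2 → 0
  read 'a': 0 → 2
  read 'b': 2 → 0
  read 'b': 0 → 2
  read 'c': 2 → 1
  end 1, accepted
w3:
  start at 2
  read 'b': 2 → 0
  read 'c': 0 → 2
  read 'a': 2 → 0
  read 'c': 0 → 2
  end 2, accepted

w1, w2, w3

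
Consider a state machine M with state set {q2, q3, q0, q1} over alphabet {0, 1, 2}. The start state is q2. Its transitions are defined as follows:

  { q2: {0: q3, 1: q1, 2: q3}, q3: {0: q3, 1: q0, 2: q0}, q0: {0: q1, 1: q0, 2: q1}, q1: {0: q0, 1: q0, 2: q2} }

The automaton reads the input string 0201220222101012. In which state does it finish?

Trace: q2 -0-> q3 -2-> q0 -0-> q1 -1-> q0 -2-> q1 -2-> q2 -0-> q3 -2-> q0 -2-> q1 -2-> q2 -1-> q1 -0-> q0 -1-> q0 -0-> q1 -1-> q0 -2-> q1

q1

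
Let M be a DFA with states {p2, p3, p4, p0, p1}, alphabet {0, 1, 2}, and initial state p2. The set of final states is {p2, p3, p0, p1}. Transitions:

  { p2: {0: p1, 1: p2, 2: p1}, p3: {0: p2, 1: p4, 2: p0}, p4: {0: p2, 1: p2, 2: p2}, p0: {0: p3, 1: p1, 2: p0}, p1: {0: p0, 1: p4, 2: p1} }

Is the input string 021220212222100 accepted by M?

Yes

start at p2
read '0': p2 → p1
read '2': p1 → p1
read '1': p1 → p4
read '2': p4 → p2
read '2': p2 → p1
read '0': p1 → p0
read '2': p0 → p0
read '1': p0 → p1
read '2': p1 → p1
read '2': p1 → p1
read '2': p1 → p1
read '2': p1 → p1
read '1': p1 → p4
read '0': p4 → p2
read '0': p2 → p1
End state p1 is accepting.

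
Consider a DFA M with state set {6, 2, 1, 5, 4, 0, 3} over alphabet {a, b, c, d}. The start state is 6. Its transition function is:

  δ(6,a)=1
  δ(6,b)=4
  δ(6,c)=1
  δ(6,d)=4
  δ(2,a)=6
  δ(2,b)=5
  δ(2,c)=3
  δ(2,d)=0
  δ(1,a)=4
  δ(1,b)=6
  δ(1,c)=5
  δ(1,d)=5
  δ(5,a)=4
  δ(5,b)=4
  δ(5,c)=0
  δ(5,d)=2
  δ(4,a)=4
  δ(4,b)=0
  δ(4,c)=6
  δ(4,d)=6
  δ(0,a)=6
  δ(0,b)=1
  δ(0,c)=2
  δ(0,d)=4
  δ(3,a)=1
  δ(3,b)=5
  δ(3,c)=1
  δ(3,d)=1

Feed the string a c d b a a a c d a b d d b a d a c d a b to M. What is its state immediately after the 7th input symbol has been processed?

start at 6
read 'a': 6 → 1
read 'c': 1 → 5
read 'd': 5 → 2
read 'b': 2 → 5
read 'a': 5 → 4
read 'a': 4 → 4
read 'a': 4 → 4
After 7 symbols: 4.

4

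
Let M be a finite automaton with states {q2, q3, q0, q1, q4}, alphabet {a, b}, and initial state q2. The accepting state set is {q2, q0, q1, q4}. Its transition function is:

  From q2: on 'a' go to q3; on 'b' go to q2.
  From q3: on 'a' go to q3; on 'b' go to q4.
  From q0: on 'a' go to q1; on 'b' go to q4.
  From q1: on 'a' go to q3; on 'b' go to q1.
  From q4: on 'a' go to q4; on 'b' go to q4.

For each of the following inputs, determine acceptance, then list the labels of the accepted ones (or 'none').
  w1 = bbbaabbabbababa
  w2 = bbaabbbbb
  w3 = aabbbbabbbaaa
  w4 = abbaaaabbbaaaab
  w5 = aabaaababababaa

w1, w2, w3, w4, w5

w1: q2 → q2 → q2 → q2 → q3 → q3 → q4 → q4 → q4 → q4 → q4 → q4 → q4 → q4 → q4 → q4  → end q4, accepted
w2: q2 → q2 → q2 → q3 → q3 → q4 → q4 → q4 → q4 → q4  → end q4, accepted
w3: q2 → q3 → q3 → q4 → q4 → q4 → q4 → q4 → q4 → q4 → q4 → q4 → q4 → q4  → end q4, accepted
w4: q2 → q3 → q4 → q4 → q4 → q4 → q4 → q4 → q4 → q4 → q4 → q4 → q4 → q4 → q4 → q4  → end q4, accepted
w5: q2 → q3 → q3 → q4 → q4 → q4 → q4 → q4 → q4 → q4 → q4 → q4 → q4 → q4 → q4 → q4  → end q4, accepted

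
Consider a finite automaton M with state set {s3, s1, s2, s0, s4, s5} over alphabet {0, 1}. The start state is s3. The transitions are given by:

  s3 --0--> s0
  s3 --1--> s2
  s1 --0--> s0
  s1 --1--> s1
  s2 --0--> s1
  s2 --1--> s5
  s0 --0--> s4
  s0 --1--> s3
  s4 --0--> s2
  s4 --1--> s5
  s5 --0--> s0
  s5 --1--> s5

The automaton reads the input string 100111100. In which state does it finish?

s4

s3 → s2 → s1 → s0 → s3 → s2 → s5 → s5 → s0 → s4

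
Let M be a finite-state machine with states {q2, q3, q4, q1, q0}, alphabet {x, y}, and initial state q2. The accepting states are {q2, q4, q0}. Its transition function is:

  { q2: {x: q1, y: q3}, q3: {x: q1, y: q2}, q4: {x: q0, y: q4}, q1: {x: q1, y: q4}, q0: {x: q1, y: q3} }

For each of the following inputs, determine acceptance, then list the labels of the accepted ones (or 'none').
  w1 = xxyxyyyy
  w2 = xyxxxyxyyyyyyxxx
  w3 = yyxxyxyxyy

w1, w3

w1: Trace: q2 -x-> q1 -x-> q1 -y-> q4 -x-> q0 -y-> q3 -y-> q2 -y-> q3 -y-> q2  → end q2, accepted
w2: Trace: q2 -x-> q1 -y-> q4 -x-> q0 -x-> q1 -x-> q1 -y-> q4 -x-> q0 -y-> q3 -y-> q2 -y-> q3 -y-> q2 -y-> q3 -y-> q2 -x-> q1 -x-> q1 -x-> q1  → end q1, rejected
w3: Trace: q2 -y-> q3 -y-> q2 -x-> q1 -x-> q1 -y-> q4 -x-> q0 -y-> q3 -x-> q1 -y-> q4 -y-> q4  → end q4, accepted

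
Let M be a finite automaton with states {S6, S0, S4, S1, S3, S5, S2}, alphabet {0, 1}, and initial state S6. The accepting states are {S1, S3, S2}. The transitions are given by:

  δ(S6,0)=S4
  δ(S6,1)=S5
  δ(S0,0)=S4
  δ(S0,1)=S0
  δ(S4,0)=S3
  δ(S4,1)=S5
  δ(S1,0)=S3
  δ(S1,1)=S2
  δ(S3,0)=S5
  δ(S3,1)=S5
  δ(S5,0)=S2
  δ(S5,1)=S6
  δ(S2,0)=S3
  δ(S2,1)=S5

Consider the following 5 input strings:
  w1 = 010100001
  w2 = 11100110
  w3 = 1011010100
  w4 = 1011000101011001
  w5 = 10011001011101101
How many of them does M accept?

1

w1:
  start at S6
  read '0': S6 → S4
  read '1': S4 → S5
  read '0': S5 → S2
  read '1': S2 → S5
  read '0': S5 → S2
  read '0': S2 → S3
  read '0': S3 → S5
  read '0': S5 → S2
  read '1': S2 → S5
  end S5, rejected
w2:
  start at S6
  read '1': S6 → S5
  read '1': S5 → S6
  read '1': S6 → S5
  read '0': S5 → S2
  read '0': S2 → S3
  read '1': S3 → S5
  read '1': S5 → S6
  read '0': S6 → S4
  end S4, rejected
w3:
  start at S6
  read '1': S6 → S5
  read '0': S5 → S2
  read '1': S2 → S5
  read '1': S5 → S6
  read '0': S6 → S4
  read '1': S4 → S5
  read '0': S5 → S2
  read '1': S2 → S5
  read '0': S5 → S2
  read '0': S2 → S3
  end S3, accepted
w4:
  start at S6
  read '1': S6 → S5
  read '0': S5 → S2
  read '1': S2 → S5
  read '1': S5 → S6
  read '0': S6 → S4
  read '0': S4 → S3
  read '0': S3 → S5
  read '1': S5 → S6
  read '0': S6 → S4
  read '1': S4 → S5
  read '0': S5 → S2
  read '1': S2 → S5
  read '1': S5 → S6
  read '0': S6 → S4
  read '0': S4 → S3
  read '1': S3 → S5
  end S5, rejected
w5:
  start at S6
  read '1': S6 → S5
  read '0': S5 → S2
  read '0': S2 → S3
  read '1': S3 → S5
  read '1': S5 → S6
  read '0': S6 → S4
  read '0': S4 → S3
  read '1': S3 → S5
  read '0': S5 → S2
  read '1': S2 → S5
  read '1': S5 → S6
  read '1': S6 → S5
  read '0': S5 → S2
  read '1': S2 → S5
  read '1': S5 → S6
  read '0': S6 → S4
  read '1': S4 → S5
  end S5, rejected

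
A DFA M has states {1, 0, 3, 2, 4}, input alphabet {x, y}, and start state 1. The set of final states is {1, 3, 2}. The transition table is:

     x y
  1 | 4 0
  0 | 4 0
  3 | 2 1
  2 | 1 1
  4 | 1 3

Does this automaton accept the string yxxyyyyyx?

No

Trace: 1 -y-> 0 -x-> 4 -x-> 1 -y-> 0 -y-> 0 -y-> 0 -y-> 0 -y-> 0 -x-> 4
End state 4 is not accepting.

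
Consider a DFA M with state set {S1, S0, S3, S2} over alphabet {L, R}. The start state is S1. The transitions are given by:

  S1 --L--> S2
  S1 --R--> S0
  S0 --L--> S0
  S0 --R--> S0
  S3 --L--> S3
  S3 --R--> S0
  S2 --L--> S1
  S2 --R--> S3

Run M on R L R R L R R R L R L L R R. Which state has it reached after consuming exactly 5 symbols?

Trace: S1 -R-> S0 -L-> S0 -R-> S0 -R-> S0 -L-> S0
After 5 symbols: S0.

S0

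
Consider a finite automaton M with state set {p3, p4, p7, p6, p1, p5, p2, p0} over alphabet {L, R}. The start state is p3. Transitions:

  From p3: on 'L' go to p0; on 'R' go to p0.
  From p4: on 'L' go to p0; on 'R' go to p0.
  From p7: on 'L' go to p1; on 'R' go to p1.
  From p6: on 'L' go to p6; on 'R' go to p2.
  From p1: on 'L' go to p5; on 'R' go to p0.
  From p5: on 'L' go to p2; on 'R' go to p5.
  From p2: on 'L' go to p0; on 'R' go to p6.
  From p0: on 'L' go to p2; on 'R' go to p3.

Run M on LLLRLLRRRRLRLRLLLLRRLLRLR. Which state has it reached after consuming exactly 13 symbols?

p0

start at p3
read 'L': p3 → p0
read 'L': p0 → p2
read 'L': p2 → p0
read 'R': p0 → p3
read 'L': p3 → p0
read 'L': p0 → p2
read 'R': p2 → p6
read 'R': p6 → p2
read 'R': p2 → p6
read 'R': p6 → p2
read 'L': p2 → p0
read 'R': p0 → p3
read 'L': p3 → p0
After 13 symbols: p0.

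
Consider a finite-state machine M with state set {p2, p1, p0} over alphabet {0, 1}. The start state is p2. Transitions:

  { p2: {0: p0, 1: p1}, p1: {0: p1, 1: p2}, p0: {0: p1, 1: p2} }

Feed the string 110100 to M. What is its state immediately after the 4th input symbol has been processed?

p2 → p1 → p2 → p0 → p2
After 4 symbols: p2.

p2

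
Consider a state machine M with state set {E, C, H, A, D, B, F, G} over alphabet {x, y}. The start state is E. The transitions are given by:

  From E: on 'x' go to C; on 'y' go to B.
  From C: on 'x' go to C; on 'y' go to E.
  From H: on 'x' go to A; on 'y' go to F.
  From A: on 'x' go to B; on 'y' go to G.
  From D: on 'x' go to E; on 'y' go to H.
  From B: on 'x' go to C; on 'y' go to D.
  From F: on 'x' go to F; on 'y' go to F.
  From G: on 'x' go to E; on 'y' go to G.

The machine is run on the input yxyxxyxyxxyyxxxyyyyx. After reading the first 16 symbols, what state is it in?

Trace: E -y-> B -x-> C -y-> E -x-> C -x-> C -y-> E -x-> C -y-> E -x-> C -x-> C -y-> E -y-> B -x-> C -x-> C -x-> C -y-> E
After 16 symbols: E.

E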